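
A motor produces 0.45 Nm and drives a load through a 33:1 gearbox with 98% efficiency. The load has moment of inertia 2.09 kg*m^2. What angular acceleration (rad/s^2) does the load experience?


tau_out = tau_motor * N * eta
= 0.45 * 33 * 0.98 = 14.553 Nm
alpha = tau_out / I = 14.553 / 2.09
= 6.9632 rad/s^2


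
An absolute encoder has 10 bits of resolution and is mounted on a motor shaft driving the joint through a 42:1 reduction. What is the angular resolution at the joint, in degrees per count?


counts = 2^10 = 1024
effective counts at joint = 1024 * 42 = 43008
resolution = 360 / 43008
= 0.0084 deg/count


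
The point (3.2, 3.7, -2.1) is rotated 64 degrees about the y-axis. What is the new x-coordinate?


Rotation about y-axis: x' = x*cos(theta) + z*sin(theta)
= 3.2 * 0.4384 + -2.1 * 0.8988
= -0.4847


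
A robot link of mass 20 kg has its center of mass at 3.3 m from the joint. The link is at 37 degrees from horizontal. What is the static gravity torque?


tau = m*g*L*cos(angle)
= 20 * 9.81 * 3.3 * cos(37 deg)
= 20 * 9.81 * 3.3 * 0.7986
= 517.0845 Nm


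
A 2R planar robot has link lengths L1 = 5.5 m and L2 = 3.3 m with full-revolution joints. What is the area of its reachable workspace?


r_max = L1 + L2 = 8.8 m
r_min = |L1 - L2| = 2.2 m
Area = pi*(r_max^2 - r_min^2)
= pi*(77.44 - 4.84)
= pi * 72.6
= 228.0796 m^2


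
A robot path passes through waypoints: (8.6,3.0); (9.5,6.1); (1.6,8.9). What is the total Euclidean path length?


Segment lengths:
  seg1 = sqrt((0.9)^2 + (3.1)^2) = 3.228
  seg2 = sqrt((-7.9)^2 + (2.8)^2) = 8.3815
Total = 11.6095


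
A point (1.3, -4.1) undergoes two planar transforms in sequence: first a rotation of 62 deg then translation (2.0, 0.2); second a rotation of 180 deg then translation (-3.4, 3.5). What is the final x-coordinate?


After transform 1:
x1 = cos(62)*1.3 - sin(62)*-4.1 + 2.0 = 6.2304
y1 = sin(62)*1.3 + cos(62)*-4.1 + 0.2 = -0.577
After transform 2:
x2 = cos(180)*6.2304 - sin(180)*-0.577 + -3.4
= -9.6304


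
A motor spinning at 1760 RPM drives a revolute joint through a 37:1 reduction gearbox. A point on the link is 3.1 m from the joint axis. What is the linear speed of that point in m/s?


omega_motor = 1760 * 2*pi/60 = 184.3068 rad/s
omega_joint = omega_motor / 37 = 4.9813 rad/s
v = omega_joint * r = 4.9813 * 3.1
= 15.4419 m/s


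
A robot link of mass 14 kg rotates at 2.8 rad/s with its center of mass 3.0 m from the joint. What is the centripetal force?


F = m * omega^2 * r
= 14 * 2.8^2 * 3.0
= 14 * 7.84 * 3.0
= 329.28 N


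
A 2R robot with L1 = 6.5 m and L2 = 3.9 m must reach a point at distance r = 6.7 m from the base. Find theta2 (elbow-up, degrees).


cos(theta2) = (r^2 - L1^2 - L2^2) / (2*L1*L2)
cos(theta2) = (44.89 - 42.25 - 15.21) / 50.7
cos(theta2) = -0.247929
theta2 = 104.355 degrees


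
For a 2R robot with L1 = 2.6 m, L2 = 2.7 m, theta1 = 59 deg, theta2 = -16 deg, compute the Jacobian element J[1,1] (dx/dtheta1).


J[1,1] = -L1*sin(t1) - L2*sin(t1+t2)
= -2.6*sin(59) - 2.7*sin(43)
= -4.07


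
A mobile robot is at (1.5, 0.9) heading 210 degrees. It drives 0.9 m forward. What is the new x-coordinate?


x_new = x0 + d*cos(theta)
= 1.5 + 0.9*cos(210)
= 1.5 + -0.7794
= 0.7206


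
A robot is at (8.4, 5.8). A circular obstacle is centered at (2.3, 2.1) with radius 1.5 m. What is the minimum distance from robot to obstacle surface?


center_dist = sqrt((8.4-2.3)^2 + (5.8-2.1)^2)
= sqrt(37.21 + 13.69)
= 7.1344
min_dist = center_dist - radius = 7.1344 - 1.5 = 5.6344 m


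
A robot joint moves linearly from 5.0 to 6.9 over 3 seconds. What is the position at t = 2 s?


s = t/T = 2/3 = 0.6667
p(t) = p0 + (pf-p0)*s
= 5.0 + (6.9 - 5.0) * 0.6667
= 6.2667


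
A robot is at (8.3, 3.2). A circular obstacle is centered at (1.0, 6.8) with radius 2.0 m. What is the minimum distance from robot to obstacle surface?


center_dist = sqrt((8.3-1.0)^2 + (3.2-6.8)^2)
= sqrt(53.29 + 12.96)
= 8.1394
min_dist = center_dist - radius = 8.1394 - 2.0 = 6.1394 m


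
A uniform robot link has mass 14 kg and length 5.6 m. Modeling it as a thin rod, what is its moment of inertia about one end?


I = (1/3) * m * L^2
= (1/3) * 14 * 5.6^2
= 0.333333 * 14 * 31.36
= 146.3467 kg*m^2


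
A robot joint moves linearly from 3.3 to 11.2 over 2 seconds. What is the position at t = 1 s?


s = t/T = 1/2 = 0.5
p(t) = p0 + (pf-p0)*s
= 3.3 + (11.2 - 3.3) * 0.5
= 7.25


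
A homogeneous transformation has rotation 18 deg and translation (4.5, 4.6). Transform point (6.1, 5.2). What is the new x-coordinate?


x' = cos(theta)*px - sin(theta)*py + tx
= 0.9511*6.1 - 0.309*5.2 + 4.5
= 8.6946


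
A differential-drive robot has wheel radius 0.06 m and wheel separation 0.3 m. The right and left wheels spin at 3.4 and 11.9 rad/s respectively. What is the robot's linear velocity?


vR = r*wR = 0.06*3.4 = 0.204 m/s
vL = r*wL = 0.06*11.9 = 0.714 m/s
v = (vR+vL)/2 = 0.459 m/s
omega = (vR-vL)/L = -1.7 rad/s
linear velocity = 0.459 m/s


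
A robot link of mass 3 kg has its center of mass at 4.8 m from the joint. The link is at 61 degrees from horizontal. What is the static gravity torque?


tau = m*g*L*cos(angle)
= 3 * 9.81 * 4.8 * cos(61 deg)
= 3 * 9.81 * 4.8 * 0.4848
= 68.4861 Nm


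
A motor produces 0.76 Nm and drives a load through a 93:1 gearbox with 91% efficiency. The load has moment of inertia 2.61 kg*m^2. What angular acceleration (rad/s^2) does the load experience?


tau_out = tau_motor * N * eta
= 0.76 * 93 * 0.91 = 64.3188 Nm
alpha = tau_out / I = 64.3188 / 2.61
= 24.6432 rad/s^2


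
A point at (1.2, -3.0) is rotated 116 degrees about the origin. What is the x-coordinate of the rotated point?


x' = x*cos(theta) - y*sin(theta)
cos(116 deg) = -0.4384, sin(116 deg) = 0.8988
x' = 1.2 * -0.4384 - -3.0 * 0.8988
= -0.526 - -2.6964
= 2.1703


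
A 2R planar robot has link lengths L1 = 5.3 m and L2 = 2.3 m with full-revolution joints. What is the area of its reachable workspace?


r_max = L1 + L2 = 7.6 m
r_min = |L1 - L2| = 3.0 m
Area = pi*(r_max^2 - r_min^2)
= pi*(57.76 - 9.0)
= pi * 48.76
= 153.1841 m^2


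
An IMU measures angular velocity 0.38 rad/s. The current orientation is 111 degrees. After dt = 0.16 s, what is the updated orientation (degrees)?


delta_theta = w * dt = 0.38 * 0.16 = 0.0608 rad
= 3.4836 deg
theta_new = 111 + 3.4836 = 114.4836 deg


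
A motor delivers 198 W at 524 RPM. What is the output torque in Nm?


omega = 524 * 2*pi/60 = 54.8732 rad/s
tau = P / omega = 198 / 54.8732
= 3.6083 Nm


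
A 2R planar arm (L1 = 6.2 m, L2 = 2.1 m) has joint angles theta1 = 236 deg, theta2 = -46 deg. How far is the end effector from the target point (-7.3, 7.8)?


End effector via forward kinematics:
x = L1*cos(t1) + L2*cos(t1+t2) = -5.5351
y = L1*sin(t1) + L2*sin(t1+t2) = -5.5047
Distance to target:
d = sqrt((-7.3 - -5.5351)^2 + (7.8 - -5.5047)^2)
= sqrt(3.1149 + 177.0149)
= 13.4212 m


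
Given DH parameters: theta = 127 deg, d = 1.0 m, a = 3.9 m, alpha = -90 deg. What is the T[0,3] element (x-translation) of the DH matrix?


T[0,3] = a * cos(theta)
= 3.9 * cos(127 deg)
= 3.9 * -0.6018
= -2.3471


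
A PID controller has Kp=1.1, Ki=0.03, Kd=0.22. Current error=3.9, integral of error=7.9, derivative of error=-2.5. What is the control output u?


u = Kp*e + Ki*int(e) + Kd*de/dt
= 1.1*3.9 + 0.03*7.9 + 0.22*(-2.5)
= 4.29 + 0.237 + -0.55
= 3.977


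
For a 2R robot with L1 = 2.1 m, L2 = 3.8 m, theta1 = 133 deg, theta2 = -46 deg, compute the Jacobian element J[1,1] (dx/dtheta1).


J[1,1] = -L1*sin(t1) - L2*sin(t1+t2)
= -2.1*sin(133) - 3.8*sin(87)
= -5.3306


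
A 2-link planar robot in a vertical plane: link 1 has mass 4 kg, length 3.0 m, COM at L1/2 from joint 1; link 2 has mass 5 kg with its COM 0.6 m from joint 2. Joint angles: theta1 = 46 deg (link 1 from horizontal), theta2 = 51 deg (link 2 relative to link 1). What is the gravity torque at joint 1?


Horizontal distance from joint 1 to link-1 COM:
  x_c1 = (L1/2)*cos(t1) = 1.5 * 0.6947 = 1.042 m
Horizontal distance from joint 1 to link-2 COM:
  x_c2 = L1*cos(t1) + Lc2*cos(t1+t2)
       = 3.0*0.6947 + 0.6*-0.1219 = 2.0109 m
tau1 = m1*g*x_c1 + m2*g*x_c2
     = 4*9.81*1.042 + 5*9.81*2.0109
     = 40.8876 + 98.6324
     = 139.52 Nm


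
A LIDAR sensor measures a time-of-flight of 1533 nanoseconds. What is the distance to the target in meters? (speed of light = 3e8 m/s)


tof = 1533 ns = 1.533e-06 s
dist = c * tof / 2
= 3e8 * 1.533e-06 / 2
= 229.95 m


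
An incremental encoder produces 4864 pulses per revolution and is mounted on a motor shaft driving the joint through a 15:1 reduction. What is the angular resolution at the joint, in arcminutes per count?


counts per rev = 4864
effective counts at joint = 4864 * 15 = 72960
resolution = 360*60 / 72960
= 0.2961 arcmin/count


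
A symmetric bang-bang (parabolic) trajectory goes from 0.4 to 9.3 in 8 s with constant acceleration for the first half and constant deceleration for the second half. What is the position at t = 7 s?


Symmetric rest-to-rest: each phase covers (pf-p0)/2 in time T/2. 0.5*a*(T/2)^2 = (pf-p0)/2 => a = 4*(pf-p0)/T^2
a = 4*(9.3-0.4)/8^2 = 0.5563
t = 7 is in the deceleration phase (t > T/2).
p = pf - 0.5*a*(T-t)^2 = 9.3 - 0.5*0.5563*1^2
= 9.0219


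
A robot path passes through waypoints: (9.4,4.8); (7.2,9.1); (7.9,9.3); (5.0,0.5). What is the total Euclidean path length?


Segment lengths:
  seg1 = sqrt((-2.2)^2 + (4.3)^2) = 4.8301
  seg2 = sqrt((0.7)^2 + (0.2)^2) = 0.728
  seg3 = sqrt((-2.9)^2 + (-8.8)^2) = 9.2655
Total = 14.8237


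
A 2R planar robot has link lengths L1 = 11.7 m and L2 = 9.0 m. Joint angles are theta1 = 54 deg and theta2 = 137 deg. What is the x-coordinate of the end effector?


Convert angles to radians: theta1 = 0.9425, theta2 = 2.3911
x = L1*cos(theta1) + L2*cos(theta1+theta2)
x = 6.8771 + -8.8346
x = -1.9576


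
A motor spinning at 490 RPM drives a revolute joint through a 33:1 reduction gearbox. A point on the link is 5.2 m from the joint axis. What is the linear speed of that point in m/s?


omega_motor = 490 * 2*pi/60 = 51.3127 rad/s
omega_joint = omega_motor / 33 = 1.5549 rad/s
v = omega_joint * r = 1.5549 * 5.2
= 8.0856 m/s


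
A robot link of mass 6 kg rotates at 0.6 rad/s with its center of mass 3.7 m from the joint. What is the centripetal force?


F = m * omega^2 * r
= 6 * 0.6^2 * 3.7
= 6 * 0.36 * 3.7
= 7.992 N


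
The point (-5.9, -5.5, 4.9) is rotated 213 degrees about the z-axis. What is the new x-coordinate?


Rotation about z-axis: x' = x*cos(theta) - y*sin(theta)
= -5.9 * -0.8387 - -5.5 * -0.5446
= 1.9526


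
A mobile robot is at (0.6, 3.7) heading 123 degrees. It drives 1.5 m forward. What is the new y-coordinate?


y_new = y0 + d*sin(theta)
= 3.7 + 1.5*sin(123)
= 3.7 + 1.258
= 4.958


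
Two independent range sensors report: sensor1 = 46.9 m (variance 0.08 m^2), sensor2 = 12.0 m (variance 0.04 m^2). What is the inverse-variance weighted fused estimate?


w1 = (1/var1) / (1/var1 + 1/var2)
   = 12.5 / (12.5 + 25.0) = 0.3333
w2 = 1 - w1 = 0.6667
fused = w1*s1 + w2*s2 = 15.6333 + 8.0
= 23.6333 m


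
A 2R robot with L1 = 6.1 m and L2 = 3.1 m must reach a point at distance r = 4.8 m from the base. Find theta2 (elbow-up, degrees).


cos(theta2) = (r^2 - L1^2 - L2^2) / (2*L1*L2)
cos(theta2) = (23.04 - 37.21 - 9.61) / 37.82
cos(theta2) = -0.628768
theta2 = 128.9593 degrees


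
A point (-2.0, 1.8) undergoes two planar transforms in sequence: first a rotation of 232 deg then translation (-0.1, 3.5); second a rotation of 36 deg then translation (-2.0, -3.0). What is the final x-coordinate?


After transform 1:
x1 = cos(232)*-2.0 - sin(232)*1.8 + -0.1 = 2.5497
y1 = sin(232)*-2.0 + cos(232)*1.8 + 3.5 = 3.9678
After transform 2:
x2 = cos(36)*2.5497 - sin(36)*3.9678 + -2.0
= -2.2694


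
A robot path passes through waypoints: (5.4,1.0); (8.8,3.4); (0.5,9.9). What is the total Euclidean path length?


Segment lengths:
  seg1 = sqrt((3.4)^2 + (2.4)^2) = 4.1617
  seg2 = sqrt((-8.3)^2 + (6.5)^2) = 10.5423
Total = 14.704


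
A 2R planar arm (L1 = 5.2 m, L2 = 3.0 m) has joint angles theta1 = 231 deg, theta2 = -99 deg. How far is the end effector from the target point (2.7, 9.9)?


End effector via forward kinematics:
x = L1*cos(t1) + L2*cos(t1+t2) = -5.2799
y = L1*sin(t1) + L2*sin(t1+t2) = -1.8117
Distance to target:
d = sqrt((2.7 - -5.2799)^2 + (9.9 - -1.8117)^2)
= sqrt(63.6781 + 137.1645)
= 14.1719 m


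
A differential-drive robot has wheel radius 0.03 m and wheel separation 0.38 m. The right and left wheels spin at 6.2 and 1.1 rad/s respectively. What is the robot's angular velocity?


vR = r*wR = 0.03*6.2 = 0.186 m/s
vL = r*wL = 0.03*1.1 = 0.033 m/s
v = (vR+vL)/2 = 0.1095 m/s
omega = (vR-vL)/L = 0.4026 rad/s
angular velocity = 0.4026 rad/s


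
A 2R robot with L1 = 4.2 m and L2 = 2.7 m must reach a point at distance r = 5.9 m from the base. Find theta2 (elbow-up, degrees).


cos(theta2) = (r^2 - L1^2 - L2^2) / (2*L1*L2)
cos(theta2) = (34.81 - 17.64 - 7.29) / 22.68
cos(theta2) = 0.435626
theta2 = 64.1749 degrees


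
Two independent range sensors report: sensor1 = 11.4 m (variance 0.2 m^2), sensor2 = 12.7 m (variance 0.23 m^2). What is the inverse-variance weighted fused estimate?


w1 = (1/var1) / (1/var1 + 1/var2)
   = 5.0 / (5.0 + 4.3478) = 0.5349
w2 = 1 - w1 = 0.4651
fused = w1*s1 + w2*s2 = 6.0977 + 5.907
= 12.0047 m


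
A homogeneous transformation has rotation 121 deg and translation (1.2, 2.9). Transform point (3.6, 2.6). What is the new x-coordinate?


x' = cos(theta)*px - sin(theta)*py + tx
= -0.515*3.6 - 0.8572*2.6 + 1.2
= -2.8828


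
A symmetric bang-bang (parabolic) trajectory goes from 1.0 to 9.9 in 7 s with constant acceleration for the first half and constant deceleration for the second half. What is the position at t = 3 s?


Symmetric rest-to-rest: each phase covers (pf-p0)/2 in time T/2. 0.5*a*(T/2)^2 = (pf-p0)/2 => a = 4*(pf-p0)/T^2
a = 4*(9.9-1.0)/7^2 = 0.7265
t = 3 is in the acceleration phase (t <= T/2).
p = p0 + 0.5*a*t^2 = 1.0 + 0.5*0.7265*3^2
= 4.2694


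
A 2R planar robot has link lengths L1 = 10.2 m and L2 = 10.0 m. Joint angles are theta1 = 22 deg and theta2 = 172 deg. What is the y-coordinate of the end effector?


Convert angles to radians: theta1 = 0.384, theta2 = 3.002
y = L1*sin(theta1) + L2*sin(theta1+theta2)
y = 3.821 + -2.4192
y = 1.4018


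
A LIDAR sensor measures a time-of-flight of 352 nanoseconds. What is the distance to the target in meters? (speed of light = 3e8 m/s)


tof = 352 ns = 3.52e-07 s
dist = c * tof / 2
= 3e8 * 3.52e-07 / 2
= 52.8 m


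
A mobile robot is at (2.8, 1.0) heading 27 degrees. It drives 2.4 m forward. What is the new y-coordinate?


y_new = y0 + d*sin(theta)
= 1.0 + 2.4*sin(27)
= 1.0 + 1.0896
= 2.0896


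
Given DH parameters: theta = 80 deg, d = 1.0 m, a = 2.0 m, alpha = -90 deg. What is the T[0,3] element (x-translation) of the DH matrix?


T[0,3] = a * cos(theta)
= 2.0 * cos(80 deg)
= 2.0 * 0.1736
= 0.3473


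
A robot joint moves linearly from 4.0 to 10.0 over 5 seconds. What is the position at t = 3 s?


s = t/T = 3/5 = 0.6
p(t) = p0 + (pf-p0)*s
= 4.0 + (10.0 - 4.0) * 0.6
= 7.6


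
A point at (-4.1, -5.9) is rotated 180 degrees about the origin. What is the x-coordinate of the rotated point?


x' = x*cos(theta) - y*sin(theta)
cos(180 deg) = -1.0, sin(180 deg) = 0.0
x' = -4.1 * -1.0 - -5.9 * 0.0
= 4.1 - -0.0
= 4.1


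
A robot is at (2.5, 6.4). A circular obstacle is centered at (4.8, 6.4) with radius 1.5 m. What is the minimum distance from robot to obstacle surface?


center_dist = sqrt((2.5-4.8)^2 + (6.4-6.4)^2)
= sqrt(5.29 + 0.0)
= 2.3
min_dist = center_dist - radius = 2.3 - 1.5 = 0.8 m


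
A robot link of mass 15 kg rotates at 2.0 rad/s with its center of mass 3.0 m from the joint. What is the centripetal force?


F = m * omega^2 * r
= 15 * 2.0^2 * 3.0
= 15 * 4.0 * 3.0
= 180.0 N


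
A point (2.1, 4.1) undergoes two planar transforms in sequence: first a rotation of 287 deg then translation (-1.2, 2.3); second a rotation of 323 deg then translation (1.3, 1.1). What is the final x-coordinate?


After transform 1:
x1 = cos(287)*2.1 - sin(287)*4.1 + -1.2 = 3.3348
y1 = sin(287)*2.1 + cos(287)*4.1 + 2.3 = 1.4905
After transform 2:
x2 = cos(323)*3.3348 - sin(323)*1.4905 + 1.3
= 4.8603


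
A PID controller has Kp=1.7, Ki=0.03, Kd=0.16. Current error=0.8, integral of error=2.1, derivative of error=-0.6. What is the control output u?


u = Kp*e + Ki*int(e) + Kd*de/dt
= 1.7*0.8 + 0.03*2.1 + 0.16*(-0.6)
= 1.36 + 0.063 + -0.096
= 1.327


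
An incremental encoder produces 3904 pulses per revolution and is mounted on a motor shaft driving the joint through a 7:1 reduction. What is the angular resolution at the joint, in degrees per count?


counts per rev = 3904
effective counts at joint = 3904 * 7 = 27328
resolution = 360 / 27328
= 0.0132 deg/count


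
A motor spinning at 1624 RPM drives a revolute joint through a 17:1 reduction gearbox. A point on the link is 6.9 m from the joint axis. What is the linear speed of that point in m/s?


omega_motor = 1624 * 2*pi/60 = 170.0649 rad/s
omega_joint = omega_motor / 17 = 10.0038 rad/s
v = omega_joint * r = 10.0038 * 6.9
= 69.0263 m/s


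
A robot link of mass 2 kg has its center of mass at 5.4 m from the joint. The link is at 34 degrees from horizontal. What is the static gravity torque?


tau = m*g*L*cos(angle)
= 2 * 9.81 * 5.4 * cos(34 deg)
= 2 * 9.81 * 5.4 * 0.829
= 87.8349 Nm


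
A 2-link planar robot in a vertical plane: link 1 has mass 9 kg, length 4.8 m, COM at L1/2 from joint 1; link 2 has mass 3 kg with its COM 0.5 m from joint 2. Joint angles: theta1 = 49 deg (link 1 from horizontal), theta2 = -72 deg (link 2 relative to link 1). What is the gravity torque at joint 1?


Horizontal distance from joint 1 to link-1 COM:
  x_c1 = (L1/2)*cos(t1) = 2.4 * 0.6561 = 1.5745 m
Horizontal distance from joint 1 to link-2 COM:
  x_c2 = L1*cos(t1) + Lc2*cos(t1+t2)
       = 4.8*0.6561 + 0.5*0.9205 = 3.6093 m
tau1 = m1*g*x_c1 + m2*g*x_c2
     = 9*9.81*1.5745 + 3*9.81*3.6093
     = 139.0163 + 106.2228
     = 245.239 Nm


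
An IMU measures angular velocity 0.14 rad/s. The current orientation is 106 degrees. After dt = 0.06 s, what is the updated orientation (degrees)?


delta_theta = w * dt = 0.14 * 0.06 = 0.0084 rad
= 0.4813 deg
theta_new = 106 + 0.4813 = 106.4813 deg


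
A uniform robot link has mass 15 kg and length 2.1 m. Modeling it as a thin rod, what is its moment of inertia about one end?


I = (1/3) * m * L^2
= (1/3) * 15 * 2.1^2
= 0.333333 * 15 * 4.41
= 22.05 kg*m^2


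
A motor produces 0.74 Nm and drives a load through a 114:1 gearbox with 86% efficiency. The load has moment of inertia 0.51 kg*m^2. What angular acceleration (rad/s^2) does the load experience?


tau_out = tau_motor * N * eta
= 0.74 * 114 * 0.86 = 72.5496 Nm
alpha = tau_out / I = 72.5496 / 0.51
= 142.2541 rad/s^2


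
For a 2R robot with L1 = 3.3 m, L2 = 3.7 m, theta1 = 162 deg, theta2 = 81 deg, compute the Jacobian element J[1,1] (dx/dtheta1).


J[1,1] = -L1*sin(t1) - L2*sin(t1+t2)
= -3.3*sin(162) - 3.7*sin(243)
= 2.277


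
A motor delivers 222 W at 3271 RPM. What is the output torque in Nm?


omega = 3271 * 2*pi/60 = 342.5383 rad/s
tau = P / omega = 222 / 342.5383
= 0.6481 Nm


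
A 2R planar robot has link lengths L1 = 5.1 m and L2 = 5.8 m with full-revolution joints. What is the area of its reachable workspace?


r_max = L1 + L2 = 10.9 m
r_min = |L1 - L2| = 0.7 m
Area = pi*(r_max^2 - r_min^2)
= pi*(118.81 - 0.49)
= pi * 118.32
= 371.7132 m^2


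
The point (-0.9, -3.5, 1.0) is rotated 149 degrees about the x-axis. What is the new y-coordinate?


Rotation about x-axis: y' = y*cos(theta) - z*sin(theta)
= -3.5 * -0.8572 - 1.0 * 0.515
= 2.485


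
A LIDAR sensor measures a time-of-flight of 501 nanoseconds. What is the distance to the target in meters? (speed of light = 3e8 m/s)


tof = 501 ns = 5.01e-07 s
dist = c * tof / 2
= 3e8 * 5.01e-07 / 2
= 75.15 m


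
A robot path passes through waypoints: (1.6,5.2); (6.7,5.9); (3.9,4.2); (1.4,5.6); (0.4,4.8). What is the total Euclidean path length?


Segment lengths:
  seg1 = sqrt((5.1)^2 + (0.7)^2) = 5.1478
  seg2 = sqrt((-2.8)^2 + (-1.7)^2) = 3.2757
  seg3 = sqrt((-2.5)^2 + (1.4)^2) = 2.8653
  seg4 = sqrt((-1.0)^2 + (-0.8)^2) = 1.2806
Total = 12.5694


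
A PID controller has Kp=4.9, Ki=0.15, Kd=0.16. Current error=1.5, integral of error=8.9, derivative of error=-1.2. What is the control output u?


u = Kp*e + Ki*int(e) + Kd*de/dt
= 4.9*1.5 + 0.15*8.9 + 0.16*(-1.2)
= 7.35 + 1.335 + -0.192
= 8.493


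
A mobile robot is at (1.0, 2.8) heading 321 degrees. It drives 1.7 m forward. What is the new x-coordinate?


x_new = x0 + d*cos(theta)
= 1.0 + 1.7*cos(321)
= 1.0 + 1.3211
= 2.3211


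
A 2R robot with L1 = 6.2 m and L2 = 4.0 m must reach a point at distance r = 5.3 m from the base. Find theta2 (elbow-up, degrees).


cos(theta2) = (r^2 - L1^2 - L2^2) / (2*L1*L2)
cos(theta2) = (28.09 - 38.44 - 16.0) / 49.6
cos(theta2) = -0.53125
theta2 = 122.09 degrees


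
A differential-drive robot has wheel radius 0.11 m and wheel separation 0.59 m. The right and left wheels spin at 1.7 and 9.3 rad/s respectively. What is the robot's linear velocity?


vR = r*wR = 0.11*1.7 = 0.187 m/s
vL = r*wL = 0.11*9.3 = 1.023 m/s
v = (vR+vL)/2 = 0.605 m/s
omega = (vR-vL)/L = -1.4169 rad/s
linear velocity = 0.605 m/s


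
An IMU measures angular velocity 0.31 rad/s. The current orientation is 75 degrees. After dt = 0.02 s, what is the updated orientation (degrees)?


delta_theta = w * dt = 0.31 * 0.02 = 0.0062 rad
= 0.3552 deg
theta_new = 75 + 0.3552 = 75.3552 deg


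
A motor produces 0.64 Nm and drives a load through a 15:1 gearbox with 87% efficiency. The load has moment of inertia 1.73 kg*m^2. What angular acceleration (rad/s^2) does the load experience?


tau_out = tau_motor * N * eta
= 0.64 * 15 * 0.87 = 8.352 Nm
alpha = tau_out / I = 8.352 / 1.73
= 4.8277 rad/s^2


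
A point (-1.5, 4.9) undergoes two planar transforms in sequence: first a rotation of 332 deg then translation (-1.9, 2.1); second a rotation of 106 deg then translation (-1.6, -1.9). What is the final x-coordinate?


After transform 1:
x1 = cos(332)*-1.5 - sin(332)*4.9 + -1.9 = -0.924
y1 = sin(332)*-1.5 + cos(332)*4.9 + 2.1 = 7.1307
After transform 2:
x2 = cos(106)*-0.924 - sin(106)*7.1307 + -1.6
= -8.1997


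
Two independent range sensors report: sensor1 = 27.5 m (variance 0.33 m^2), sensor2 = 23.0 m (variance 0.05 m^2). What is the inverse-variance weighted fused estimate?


w1 = (1/var1) / (1/var1 + 1/var2)
   = 3.0303 / (3.0303 + 20.0) = 0.1316
w2 = 1 - w1 = 0.8684
fused = w1*s1 + w2*s2 = 3.6184 + 19.9737
= 23.5921 m


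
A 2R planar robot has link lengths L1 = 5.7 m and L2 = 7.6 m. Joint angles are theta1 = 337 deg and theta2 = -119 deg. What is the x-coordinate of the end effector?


Convert angles to radians: theta1 = 5.8818, theta2 = -2.0769
x = L1*cos(theta1) + L2*cos(theta1+theta2)
x = 5.2469 + -5.9889
x = -0.742


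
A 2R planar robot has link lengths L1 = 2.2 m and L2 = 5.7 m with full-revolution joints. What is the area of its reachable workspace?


r_max = L1 + L2 = 7.9 m
r_min = |L1 - L2| = 3.5 m
Area = pi*(r_max^2 - r_min^2)
= pi*(62.41 - 12.25)
= pi * 50.16
= 157.5823 m^2


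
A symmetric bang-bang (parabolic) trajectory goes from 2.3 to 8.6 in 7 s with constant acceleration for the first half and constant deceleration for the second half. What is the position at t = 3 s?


Symmetric rest-to-rest: each phase covers (pf-p0)/2 in time T/2. 0.5*a*(T/2)^2 = (pf-p0)/2 => a = 4*(pf-p0)/T^2
a = 4*(8.6-2.3)/7^2 = 0.5143
t = 3 is in the acceleration phase (t <= T/2).
p = p0 + 0.5*a*t^2 = 2.3 + 0.5*0.5143*3^2
= 4.6143


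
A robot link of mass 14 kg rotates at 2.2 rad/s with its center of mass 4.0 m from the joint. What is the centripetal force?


F = m * omega^2 * r
= 14 * 2.2^2 * 4.0
= 14 * 4.84 * 4.0
= 271.04 N


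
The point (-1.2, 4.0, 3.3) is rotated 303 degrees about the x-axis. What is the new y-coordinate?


Rotation about x-axis: y' = y*cos(theta) - z*sin(theta)
= 4.0 * 0.5446 - 3.3 * -0.8387
= 4.9462


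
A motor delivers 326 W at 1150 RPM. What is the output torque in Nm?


omega = 1150 * 2*pi/60 = 120.4277 rad/s
tau = P / omega = 326 / 120.4277
= 2.707 Nm


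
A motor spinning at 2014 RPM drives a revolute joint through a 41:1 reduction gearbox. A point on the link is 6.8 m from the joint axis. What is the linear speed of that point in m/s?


omega_motor = 2014 * 2*pi/60 = 210.9056 rad/s
omega_joint = omega_motor / 41 = 5.144 rad/s
v = omega_joint * r = 5.144 * 6.8
= 34.9795 m/s


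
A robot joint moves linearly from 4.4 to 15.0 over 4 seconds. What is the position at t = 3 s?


s = t/T = 3/4 = 0.75
p(t) = p0 + (pf-p0)*s
= 4.4 + (15.0 - 4.4) * 0.75
= 12.35


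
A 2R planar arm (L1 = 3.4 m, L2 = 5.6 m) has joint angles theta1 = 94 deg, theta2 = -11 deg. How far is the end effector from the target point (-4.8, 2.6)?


End effector via forward kinematics:
x = L1*cos(t1) + L2*cos(t1+t2) = 0.4453
y = L1*sin(t1) + L2*sin(t1+t2) = 8.95
Distance to target:
d = sqrt((-4.8 - 0.4453)^2 + (2.6 - 8.95)^2)
= sqrt(27.5131 + 40.3222)
= 8.2362 m


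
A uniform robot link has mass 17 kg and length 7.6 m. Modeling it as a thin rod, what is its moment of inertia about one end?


I = (1/3) * m * L^2
= (1/3) * 17 * 7.6^2
= 0.333333 * 17 * 57.76
= 327.3067 kg*m^2


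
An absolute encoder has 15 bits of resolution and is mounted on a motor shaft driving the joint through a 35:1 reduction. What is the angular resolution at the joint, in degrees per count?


counts = 2^15 = 32768
effective counts at joint = 32768 * 35 = 1146880
resolution = 360 / 1146880
= 3.1390e-04 deg/count


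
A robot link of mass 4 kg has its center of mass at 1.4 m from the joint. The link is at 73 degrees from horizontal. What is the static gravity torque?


tau = m*g*L*cos(angle)
= 4 * 9.81 * 1.4 * cos(73 deg)
= 4 * 9.81 * 1.4 * 0.2924
= 16.0617 Nm


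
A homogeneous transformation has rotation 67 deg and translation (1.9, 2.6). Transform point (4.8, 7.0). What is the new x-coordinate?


x' = cos(theta)*px - sin(theta)*py + tx
= 0.3907*4.8 - 0.9205*7.0 + 1.9
= -2.668


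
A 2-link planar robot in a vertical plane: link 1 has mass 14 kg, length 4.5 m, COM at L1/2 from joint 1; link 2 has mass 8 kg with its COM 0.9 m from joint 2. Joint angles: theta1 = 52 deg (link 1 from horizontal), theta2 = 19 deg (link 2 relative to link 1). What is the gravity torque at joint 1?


Horizontal distance from joint 1 to link-1 COM:
  x_c1 = (L1/2)*cos(t1) = 2.25 * 0.6157 = 1.3852 m
Horizontal distance from joint 1 to link-2 COM:
  x_c2 = L1*cos(t1) + Lc2*cos(t1+t2)
       = 4.5*0.6157 + 0.9*0.3256 = 3.0635 m
tau1 = m1*g*x_c1 + m2*g*x_c2
     = 14*9.81*1.3852 + 8*9.81*3.0635
     = 190.2486 + 240.4225
     = 430.6712 Nm


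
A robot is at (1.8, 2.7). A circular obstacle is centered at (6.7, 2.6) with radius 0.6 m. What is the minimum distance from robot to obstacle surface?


center_dist = sqrt((1.8-6.7)^2 + (2.7-2.6)^2)
= sqrt(24.01 + 0.01)
= 4.901
min_dist = center_dist - radius = 4.901 - 0.6 = 4.301 m


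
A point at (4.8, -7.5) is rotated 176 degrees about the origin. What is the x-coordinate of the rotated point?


x' = x*cos(theta) - y*sin(theta)
cos(176 deg) = -0.9976, sin(176 deg) = 0.0698
x' = 4.8 * -0.9976 - -7.5 * 0.0698
= -4.7883 - -0.5232
= -4.2651


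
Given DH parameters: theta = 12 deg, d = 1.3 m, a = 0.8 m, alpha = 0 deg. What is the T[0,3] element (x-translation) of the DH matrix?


T[0,3] = a * cos(theta)
= 0.8 * cos(12 deg)
= 0.8 * 0.9781
= 0.7825


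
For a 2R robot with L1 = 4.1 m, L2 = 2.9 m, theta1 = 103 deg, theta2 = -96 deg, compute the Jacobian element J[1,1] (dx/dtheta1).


J[1,1] = -L1*sin(t1) - L2*sin(t1+t2)
= -4.1*sin(103) - 2.9*sin(7)
= -4.3483


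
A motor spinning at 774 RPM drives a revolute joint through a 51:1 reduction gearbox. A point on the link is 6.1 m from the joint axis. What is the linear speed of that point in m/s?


omega_motor = 774 * 2*pi/60 = 81.0531 rad/s
omega_joint = omega_motor / 51 = 1.5893 rad/s
v = omega_joint * r = 1.5893 * 6.1
= 9.6946 m/s


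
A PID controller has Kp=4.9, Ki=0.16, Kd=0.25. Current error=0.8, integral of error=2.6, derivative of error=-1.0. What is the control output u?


u = Kp*e + Ki*int(e) + Kd*de/dt
= 4.9*0.8 + 0.16*2.6 + 0.25*(-1.0)
= 3.92 + 0.416 + -0.25
= 4.086


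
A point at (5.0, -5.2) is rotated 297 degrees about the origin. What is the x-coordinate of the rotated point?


x' = x*cos(theta) - y*sin(theta)
cos(297 deg) = 0.454, sin(297 deg) = -0.891
x' = 5.0 * 0.454 - -5.2 * -0.891
= 2.27 - 4.6332
= -2.3633


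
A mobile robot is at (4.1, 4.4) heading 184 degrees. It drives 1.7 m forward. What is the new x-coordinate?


x_new = x0 + d*cos(theta)
= 4.1 + 1.7*cos(184)
= 4.1 + -1.6959
= 2.4041


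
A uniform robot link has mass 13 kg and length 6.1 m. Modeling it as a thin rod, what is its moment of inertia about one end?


I = (1/3) * m * L^2
= (1/3) * 13 * 6.1^2
= 0.333333 * 13 * 37.21
= 161.2433 kg*m^2


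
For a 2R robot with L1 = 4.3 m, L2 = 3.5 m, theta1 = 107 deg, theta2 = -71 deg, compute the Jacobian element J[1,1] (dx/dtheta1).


J[1,1] = -L1*sin(t1) - L2*sin(t1+t2)
= -4.3*sin(107) - 3.5*sin(36)
= -6.1694


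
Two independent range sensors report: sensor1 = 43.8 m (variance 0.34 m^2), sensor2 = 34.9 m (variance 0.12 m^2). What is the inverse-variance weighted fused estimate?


w1 = (1/var1) / (1/var1 + 1/var2)
   = 2.9412 / (2.9412 + 8.3333) = 0.2609
w2 = 1 - w1 = 0.7391
fused = w1*s1 + w2*s2 = 11.4261 + 25.7957
= 37.2217 m


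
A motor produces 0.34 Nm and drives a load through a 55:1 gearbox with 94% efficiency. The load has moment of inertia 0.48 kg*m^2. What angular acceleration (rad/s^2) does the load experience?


tau_out = tau_motor * N * eta
= 0.34 * 55 * 0.94 = 17.578 Nm
alpha = tau_out / I = 17.578 / 0.48
= 36.6208 rad/s^2


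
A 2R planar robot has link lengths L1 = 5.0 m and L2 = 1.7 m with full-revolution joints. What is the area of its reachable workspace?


r_max = L1 + L2 = 6.7 m
r_min = |L1 - L2| = 3.3 m
Area = pi*(r_max^2 - r_min^2)
= pi*(44.89 - 10.89)
= pi * 34.0
= 106.8142 m^2


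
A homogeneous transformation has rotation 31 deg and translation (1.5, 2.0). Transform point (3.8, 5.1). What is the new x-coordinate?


x' = cos(theta)*px - sin(theta)*py + tx
= 0.8572*3.8 - 0.515*5.1 + 1.5
= 2.1305


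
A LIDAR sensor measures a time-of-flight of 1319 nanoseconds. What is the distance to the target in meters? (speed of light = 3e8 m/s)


tof = 1319 ns = 1.319e-06 s
dist = c * tof / 2
= 3e8 * 1.319e-06 / 2
= 197.85 m


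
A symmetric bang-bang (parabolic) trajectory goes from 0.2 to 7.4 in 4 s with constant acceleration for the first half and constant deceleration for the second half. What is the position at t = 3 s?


Symmetric rest-to-rest: each phase covers (pf-p0)/2 in time T/2. 0.5*a*(T/2)^2 = (pf-p0)/2 => a = 4*(pf-p0)/T^2
a = 4*(7.4-0.2)/4^2 = 1.8
t = 3 is in the deceleration phase (t > T/2).
p = pf - 0.5*a*(T-t)^2 = 7.4 - 0.5*1.8*1^2
= 6.5


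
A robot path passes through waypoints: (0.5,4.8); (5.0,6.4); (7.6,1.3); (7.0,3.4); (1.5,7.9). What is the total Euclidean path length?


Segment lengths:
  seg1 = sqrt((4.5)^2 + (1.6)^2) = 4.776
  seg2 = sqrt((2.6)^2 + (-5.1)^2) = 5.7245
  seg3 = sqrt((-0.6)^2 + (2.1)^2) = 2.184
  seg4 = sqrt((-5.5)^2 + (4.5)^2) = 7.1063
Total = 19.7909


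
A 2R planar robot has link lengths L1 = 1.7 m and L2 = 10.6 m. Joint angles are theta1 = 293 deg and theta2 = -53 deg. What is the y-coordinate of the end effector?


Convert angles to radians: theta1 = 5.1138, theta2 = -0.925
y = L1*sin(theta1) + L2*sin(theta1+theta2)
y = -1.5649 + -9.1799
y = -10.7447


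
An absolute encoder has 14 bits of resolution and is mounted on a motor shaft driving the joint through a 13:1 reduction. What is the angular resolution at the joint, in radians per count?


counts = 2^14 = 16384
effective counts at joint = 16384 * 13 = 212992
resolution = 2*pi / 212992
= 2.9500e-05 rad/count


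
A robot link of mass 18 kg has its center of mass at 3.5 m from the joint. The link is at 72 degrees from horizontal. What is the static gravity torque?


tau = m*g*L*cos(angle)
= 18 * 9.81 * 3.5 * cos(72 deg)
= 18 * 9.81 * 3.5 * 0.309
= 190.9818 Nm


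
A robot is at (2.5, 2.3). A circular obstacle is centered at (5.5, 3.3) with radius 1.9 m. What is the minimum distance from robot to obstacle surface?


center_dist = sqrt((2.5-5.5)^2 + (2.3-3.3)^2)
= sqrt(9.0 + 1.0)
= 3.1623
min_dist = center_dist - radius = 3.1623 - 1.9 = 1.2623 m


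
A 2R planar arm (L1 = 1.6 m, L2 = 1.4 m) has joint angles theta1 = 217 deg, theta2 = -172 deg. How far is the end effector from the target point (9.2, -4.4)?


End effector via forward kinematics:
x = L1*cos(t1) + L2*cos(t1+t2) = -0.2879
y = L1*sin(t1) + L2*sin(t1+t2) = 0.027
Distance to target:
d = sqrt((9.2 - -0.2879)^2 + (-4.4 - 0.027)^2)
= sqrt(90.0196 + 19.5987)
= 10.4699 m


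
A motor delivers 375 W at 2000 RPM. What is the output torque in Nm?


omega = 2000 * 2*pi/60 = 209.4395 rad/s
tau = P / omega = 375 / 209.4395
= 1.7905 Nm


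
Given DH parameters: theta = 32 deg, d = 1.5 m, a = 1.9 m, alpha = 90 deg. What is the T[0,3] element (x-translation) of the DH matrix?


T[0,3] = a * cos(theta)
= 1.9 * cos(32 deg)
= 1.9 * 0.848
= 1.6113


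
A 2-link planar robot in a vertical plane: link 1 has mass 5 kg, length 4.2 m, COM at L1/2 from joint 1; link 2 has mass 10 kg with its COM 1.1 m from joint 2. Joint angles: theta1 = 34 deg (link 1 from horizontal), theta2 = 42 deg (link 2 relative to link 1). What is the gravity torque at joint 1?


Horizontal distance from joint 1 to link-1 COM:
  x_c1 = (L1/2)*cos(t1) = 2.1 * 0.829 = 1.741 m
Horizontal distance from joint 1 to link-2 COM:
  x_c2 = L1*cos(t1) + Lc2*cos(t1+t2)
       = 4.2*0.829 + 1.1*0.2419 = 3.7481 m
tau1 = m1*g*x_c1 + m2*g*x_c2
     = 5*9.81*1.741 + 10*9.81*3.7481
     = 85.395 + 367.6859
     = 453.0809 Nm


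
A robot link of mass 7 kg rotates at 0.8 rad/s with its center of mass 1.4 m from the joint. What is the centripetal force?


F = m * omega^2 * r
= 7 * 0.8^2 * 1.4
= 7 * 0.64 * 1.4
= 6.272 N


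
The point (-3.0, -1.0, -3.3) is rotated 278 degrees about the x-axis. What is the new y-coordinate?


Rotation about x-axis: y' = y*cos(theta) - z*sin(theta)
= -1.0 * 0.1392 - -3.3 * -0.9903
= -3.4071


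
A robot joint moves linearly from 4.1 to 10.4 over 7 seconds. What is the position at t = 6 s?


s = t/T = 6/7 = 0.8571
p(t) = p0 + (pf-p0)*s
= 4.1 + (10.4 - 4.1) * 0.8571
= 9.5


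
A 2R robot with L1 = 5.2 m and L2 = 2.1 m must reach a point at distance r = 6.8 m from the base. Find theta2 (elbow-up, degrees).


cos(theta2) = (r^2 - L1^2 - L2^2) / (2*L1*L2)
cos(theta2) = (46.24 - 27.04 - 4.41) / 21.84
cos(theta2) = 0.677198
theta2 = 47.3749 degrees


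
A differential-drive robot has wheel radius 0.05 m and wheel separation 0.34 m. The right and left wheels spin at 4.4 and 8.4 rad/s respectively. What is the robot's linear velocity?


vR = r*wR = 0.05*4.4 = 0.22 m/s
vL = r*wL = 0.05*8.4 = 0.42 m/s
v = (vR+vL)/2 = 0.32 m/s
omega = (vR-vL)/L = -0.5882 rad/s
linear velocity = 0.32 m/s


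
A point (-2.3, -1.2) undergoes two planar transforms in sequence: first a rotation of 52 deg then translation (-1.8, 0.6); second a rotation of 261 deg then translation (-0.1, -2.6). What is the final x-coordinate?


After transform 1:
x1 = cos(52)*-2.3 - sin(52)*-1.2 + -1.8 = -2.2704
y1 = sin(52)*-2.3 + cos(52)*-1.2 + 0.6 = -1.9512
After transform 2:
x2 = cos(261)*-2.2704 - sin(261)*-1.9512 + -0.1
= -1.672


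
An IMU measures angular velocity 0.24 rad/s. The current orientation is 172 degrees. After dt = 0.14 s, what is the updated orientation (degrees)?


delta_theta = w * dt = 0.24 * 0.14 = 0.0336 rad
= 1.9251 deg
theta_new = 172 + 1.9251 = 173.9251 deg


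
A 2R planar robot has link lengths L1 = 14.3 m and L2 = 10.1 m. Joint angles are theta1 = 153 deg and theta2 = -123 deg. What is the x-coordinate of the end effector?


Convert angles to radians: theta1 = 2.6704, theta2 = -2.1468
x = L1*cos(theta1) + L2*cos(theta1+theta2)
x = -12.7414 + 8.7469
x = -3.9945


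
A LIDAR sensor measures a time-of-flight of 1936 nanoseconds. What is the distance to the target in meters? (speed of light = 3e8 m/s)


tof = 1936 ns = 1.936e-06 s
dist = c * tof / 2
= 3e8 * 1.936e-06 / 2
= 290.4 m


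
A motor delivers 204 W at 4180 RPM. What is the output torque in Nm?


omega = 4180 * 2*pi/60 = 437.7286 rad/s
tau = P / omega = 204 / 437.7286
= 0.466 Nm


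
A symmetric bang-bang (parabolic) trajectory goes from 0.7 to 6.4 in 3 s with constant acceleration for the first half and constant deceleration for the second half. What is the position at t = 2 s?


Symmetric rest-to-rest: each phase covers (pf-p0)/2 in time T/2. 0.5*a*(T/2)^2 = (pf-p0)/2 => a = 4*(pf-p0)/T^2
a = 4*(6.4-0.7)/3^2 = 2.5333
t = 2 is in the deceleration phase (t > T/2).
p = pf - 0.5*a*(T-t)^2 = 6.4 - 0.5*2.5333*1^2
= 5.1333


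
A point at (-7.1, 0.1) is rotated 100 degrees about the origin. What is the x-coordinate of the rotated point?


x' = x*cos(theta) - y*sin(theta)
cos(100 deg) = -0.1736, sin(100 deg) = 0.9848
x' = -7.1 * -0.1736 - 0.1 * 0.9848
= 1.2329 - 0.0985
= 1.1344


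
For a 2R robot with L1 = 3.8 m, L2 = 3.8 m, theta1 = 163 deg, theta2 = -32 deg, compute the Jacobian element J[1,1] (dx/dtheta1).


J[1,1] = -L1*sin(t1) - L2*sin(t1+t2)
= -3.8*sin(163) - 3.8*sin(131)
= -3.9789


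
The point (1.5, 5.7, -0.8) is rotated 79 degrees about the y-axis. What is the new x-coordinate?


Rotation about y-axis: x' = x*cos(theta) + z*sin(theta)
= 1.5 * 0.1908 + -0.8 * 0.9816
= -0.4991


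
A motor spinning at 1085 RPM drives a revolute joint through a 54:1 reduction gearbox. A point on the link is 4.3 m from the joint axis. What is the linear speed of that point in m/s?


omega_motor = 1085 * 2*pi/60 = 113.6209 rad/s
omega_joint = omega_motor / 54 = 2.1041 rad/s
v = omega_joint * r = 2.1041 * 4.3
= 9.0476 m/s


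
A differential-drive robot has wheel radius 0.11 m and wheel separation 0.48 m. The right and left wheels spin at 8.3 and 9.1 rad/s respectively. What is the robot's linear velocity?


vR = r*wR = 0.11*8.3 = 0.913 m/s
vL = r*wL = 0.11*9.1 = 1.001 m/s
v = (vR+vL)/2 = 0.957 m/s
omega = (vR-vL)/L = -0.1833 rad/s
linear velocity = 0.957 m/s


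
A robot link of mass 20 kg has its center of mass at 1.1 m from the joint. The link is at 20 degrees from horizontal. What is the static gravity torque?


tau = m*g*L*cos(angle)
= 20 * 9.81 * 1.1 * cos(20 deg)
= 20 * 9.81 * 1.1 * 0.9397
= 202.8045 Nm


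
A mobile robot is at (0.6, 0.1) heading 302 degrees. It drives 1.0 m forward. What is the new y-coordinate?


y_new = y0 + d*sin(theta)
= 0.1 + 1.0*sin(302)
= 0.1 + -0.848
= -0.748


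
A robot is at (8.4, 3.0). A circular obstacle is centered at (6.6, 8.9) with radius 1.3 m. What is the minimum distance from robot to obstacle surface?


center_dist = sqrt((8.4-6.6)^2 + (3.0-8.9)^2)
= sqrt(3.24 + 34.81)
= 6.1685
min_dist = center_dist - radius = 6.1685 - 1.3 = 4.8685 m


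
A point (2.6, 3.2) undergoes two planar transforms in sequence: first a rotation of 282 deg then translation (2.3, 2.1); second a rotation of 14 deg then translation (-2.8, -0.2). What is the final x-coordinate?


After transform 1:
x1 = cos(282)*2.6 - sin(282)*3.2 + 2.3 = 5.9706
y1 = sin(282)*2.6 + cos(282)*3.2 + 2.1 = 0.2221
After transform 2:
x2 = cos(14)*5.9706 - sin(14)*0.2221 + -2.8
= 2.9396
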